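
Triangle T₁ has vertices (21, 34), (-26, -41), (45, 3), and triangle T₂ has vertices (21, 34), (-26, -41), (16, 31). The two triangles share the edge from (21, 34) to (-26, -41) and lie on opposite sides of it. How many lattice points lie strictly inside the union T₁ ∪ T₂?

The union is the simple quadrilateral with vertices (21, 34), (45, 3), (-26, -41), (16, 31) in order.
By the shoelace formula, twice the signed area is |(21·3 − 45·34) + (45·(-41) − (-26)·3) + ((-26)·31 − 16·(-41)) + (16·34 − 21·31)| = 3491, so the area is 1745.5.
The number of boundary lattice points is Σ gcd(|Δx|,|Δy|) = gcd(24,31) + gcd(71,44) + gcd(42,72) + gcd(5,3) = 1+1+6+1 = 9.
By Pick's theorem I = A − B/2 + 1 = 1745.5 − 9/2 + 1 = 1742.

1742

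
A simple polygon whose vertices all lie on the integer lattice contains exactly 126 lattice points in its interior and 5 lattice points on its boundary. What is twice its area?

255

By Pick's theorem, A = I + B/2 − 1 = 126 + 5/2 − 1 = 255/2.
Hence 2A = 255.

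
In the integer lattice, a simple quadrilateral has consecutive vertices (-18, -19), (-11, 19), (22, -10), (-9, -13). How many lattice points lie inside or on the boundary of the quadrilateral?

The shoelace formula gives twice the area as |[(-18)·19 − (-11)·(-19)] + [(-11)·(-10) − 22·19] + [22·(-13) − (-9)·(-10)] + [(-9)·(-19) − (-18)·(-13)]| = 1298, so the area is 649.
Summing gcd(|Δx|,|Δy|) over the edges gives the boundary count: gcd(7,38) + gcd(33,29) + gcd(31,3) + gcd(9,6) = 1+1+1+3 = 6.
Pick's theorem gives I = A − B/2 + 1 = 649 − 6/2 + 1 = 647, so the closed region contains I + B = 647 + 6 = 653 lattice points.

653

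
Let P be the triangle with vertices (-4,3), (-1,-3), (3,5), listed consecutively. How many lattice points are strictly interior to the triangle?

The shoelace formula gives twice the area as |((-4)·(-3) − (-1)·3) + ((-1)·5 − 3·(-3)) + (3·3 − (-4)·5)| = 48, so the area is 24.
The number of boundary lattice points is Σ gcd(|Δx|,|Δy|) = gcd(3,6) + gcd(4,8) + gcd(7,2) = 3+4+1 = 8.
Pick's theorem gives I = A − B/2 + 1 = 24 − 8/2 + 1 = 21.

21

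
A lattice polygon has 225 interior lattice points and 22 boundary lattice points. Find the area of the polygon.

By Pick's theorem, A = I + B/2 − 1 = 225 + 22/2 − 1 = 235.

235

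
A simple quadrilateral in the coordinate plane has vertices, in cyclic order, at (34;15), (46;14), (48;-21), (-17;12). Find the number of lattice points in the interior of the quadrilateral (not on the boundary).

1146

By the shoelace formula, twice the signed area is |[34·14 − 46·15] + [46·(-21) − 48·14] + [48·12 − (-17)·(-21)] + [(-17)·15 − 34·12]| = 2296, so the area is 1148.
Summing gcd(|Δx|,|Δy|) over the edges gives the boundary count: gcd(12,1) + gcd(2,35) + gcd(65,33) + gcd(51,3) = 1+1+1+3 = 6.
By Pick's theorem A = I + B/2 − 1, so I = 1148 − 6/2 + 1 = 1146.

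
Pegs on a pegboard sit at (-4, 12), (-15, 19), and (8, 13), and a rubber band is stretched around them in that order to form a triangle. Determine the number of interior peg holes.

47

Using the shoelace formula, 2A = |((-4)·19 − (-15)·12) + ((-15)·13 − 8·19) + (8·12 − (-4)·13)| = 95, so the area is 47.5.
The number of boundary lattice points is Σ gcd(|Δx|,|Δy|) = gcd(11,7) + gcd(23,6) + gcd(12,1) = 1+1+1 = 3.
Pick's theorem gives I = A − B/2 + 1 = 47.5 − 3/2 + 1 = 47.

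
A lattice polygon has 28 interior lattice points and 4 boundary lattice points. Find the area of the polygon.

By Pick's theorem, A = I + B/2 − 1 = 28 + 4/2 − 1 = 29.

29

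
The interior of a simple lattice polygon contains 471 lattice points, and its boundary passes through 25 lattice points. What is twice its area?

By Pick's theorem, A = I + B/2 − 1 = 471 + 25/2 − 1 = 965/2.
Hence 2A = 965.

965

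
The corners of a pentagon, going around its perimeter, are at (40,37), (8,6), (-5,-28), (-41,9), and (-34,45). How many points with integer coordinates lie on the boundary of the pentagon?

Summing gcd(|Δx|,|Δy|) over the edges gives the boundary count: gcd(32,31) + gcd(13,34) + gcd(36,37) + gcd(7,36) + gcd(74,8) = 1+1+1+1+2 = 6.

6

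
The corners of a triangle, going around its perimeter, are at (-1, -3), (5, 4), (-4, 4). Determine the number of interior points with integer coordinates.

By the shoelace formula, twice the signed area is |[(-1)·4 − 5·(-3)] + [5·4 − (-4)·4] + [(-4)·(-3) − (-1)·4]| = 63, so the area is 31.5.
The number of boundary lattice points is Σ gcd(|Δx|,|Δy|) = gcd(6,7) + gcd(9,0) + gcd(3,7) = 1+9+1 = 11.
By Pick's theorem A = I + B/2 − 1, so I = 31.5 − 11/2 + 1 = 27.

27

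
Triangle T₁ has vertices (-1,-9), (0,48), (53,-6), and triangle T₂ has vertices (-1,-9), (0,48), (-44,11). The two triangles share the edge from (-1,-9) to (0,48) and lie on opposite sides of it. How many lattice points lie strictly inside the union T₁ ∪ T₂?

2771

The union is the simple quadrilateral with vertices (-1,-9), (53,-6), (0,48), (-44,11) in order.
Using the shoelace formula, 2A = |[(-1)·(-6) − 53·(-9)] + [53·48 − 0·(-6)] + [0·11 − (-44)·48] + [(-44)·(-9) − (-1)·11]| = 5546, so the area is 2773.
The number of boundary lattice points is Σ gcd(|Δx|,|Δy|) = gcd(54,3) + gcd(53,54) + gcd(44,37) + gcd(43,20) = 3+1+1+1 = 6.
By Pick's theorem I = A − B/2 + 1 = 2773 − 6/2 + 1 = 2771.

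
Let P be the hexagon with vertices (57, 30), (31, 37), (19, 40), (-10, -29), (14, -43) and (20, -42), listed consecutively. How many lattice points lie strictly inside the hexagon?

By the shoelace formula, twice the signed area is |[57·37 − 31·30] + [31·40 − 19·37] + [19·(-29) − (-10)·40] + [(-10)·(-43) − 14·(-29)] + [14·(-42) − 20·(-43)] + [20·30 − 57·(-42)]| = 5667, so the area is 2833.5.
Summing gcd(|Δx|,|Δy|) over the edges gives the boundary count: gcd(26,7) + gcd(12,3) + gcd(29,69) + gcd(24,14) + gcd(6,1) + gcd(37,72) = 1+3+1+2+1+1 = 9.
Pick's theorem gives I = A − B/2 + 1 = 2833.5 − 9/2 + 1 = 2830.

2830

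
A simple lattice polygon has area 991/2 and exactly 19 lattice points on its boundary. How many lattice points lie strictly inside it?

487

Pick's theorem A = I + B/2 − 1 rearranges to I = A − B/2 + 1 = 991/2 − 19/2 + 1 = 487.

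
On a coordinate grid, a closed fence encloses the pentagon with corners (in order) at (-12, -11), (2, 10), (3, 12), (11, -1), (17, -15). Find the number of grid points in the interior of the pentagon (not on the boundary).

372

The shoelace formula gives twice the area as |[(-12)·10 − 2·(-11)] + [2·12 − 3·10] + [3·(-1) − 11·12] + [11·(-15) − 17·(-1)] + [17·(-11) − (-12)·(-15)]| = 754, so the area is 377.
Along each edge there are gcd(|Δx|,|Δy|)+1 lattice points, so counting each shared vertex once the boundary has gcd(14,21) + gcd(1,2) + gcd(8,13) + gcd(6,14) + gcd(29,4) = 7+1+1+2+1 = 12.
Pick's theorem gives I = A − B/2 + 1 = 377 − 12/2 + 1 = 372.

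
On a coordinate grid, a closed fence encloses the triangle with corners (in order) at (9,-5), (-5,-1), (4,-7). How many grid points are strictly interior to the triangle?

The shoelace formula gives twice the area as |[9·(-1) − (-5)·(-5)] + [(-5)·(-7) − 4·(-1)] + [4·(-5) − 9·(-7)]| = 48, so the area is 24.
The number of boundary lattice points is Σ gcd(|Δx|,|Δy|) = gcd(14,4) + gcd(9,6) + gcd(5,2) = 2+3+1 = 6.
By Pick's theorem A = I + B/2 − 1, so I = 24 − 6/2 + 1 = 22.

22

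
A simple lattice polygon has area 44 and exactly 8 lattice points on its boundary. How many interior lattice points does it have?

From Pick's theorem, I = A − B/2 + 1 = 44 − 8/2 + 1 = 41.

41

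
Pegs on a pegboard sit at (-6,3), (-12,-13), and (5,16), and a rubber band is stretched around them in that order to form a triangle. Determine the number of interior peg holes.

48

Using the shoelace formula, 2A = |((-6)·(-13) − (-12)·3) + ((-12)·16 − 5·(-13)) + (5·3 − (-6)·16)| = 98, so the area is 49.
The number of boundary lattice points is Σ gcd(|Δx|,|Δy|) = gcd(6,16) + gcd(17,29) + gcd(11,13) = 2+1+1 = 4.
Pick's theorem gives I = A − B/2 + 1 = 49 − 4/2 + 1 = 48.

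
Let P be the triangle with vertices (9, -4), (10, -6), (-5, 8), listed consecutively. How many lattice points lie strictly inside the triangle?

Using the shoelace formula, 2A = |(9·(-6) − 10·(-4)) + (10·8 − (-5)·(-6)) + ((-5)·(-4) − 9·8)| = 16, so the area is 8.
The number of boundary lattice points is Σ gcd(|Δx|,|Δy|) = gcd(1,2) + gcd(15,14) + gcd(14,12) = 1+1+2 = 4.
Pick's theorem gives I = A − B/2 + 1 = 8 − 4/2 + 1 = 7.

7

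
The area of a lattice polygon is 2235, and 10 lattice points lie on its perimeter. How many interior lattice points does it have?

From Pick's theorem, I = A − B/2 + 1 = 2235 − 10/2 + 1 = 2231.

2231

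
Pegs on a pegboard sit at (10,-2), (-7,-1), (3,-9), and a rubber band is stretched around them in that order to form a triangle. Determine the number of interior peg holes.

59

The shoelace formula gives twice the area as |(10·(-1) − (-7)·(-2)) + ((-7)·(-9) − 3·(-1)) + (3·(-2) − 10·(-9))| = 126, so the area is 63.
Along each edge there are gcd(|Δx|,|Δy|)+1 lattice points, so counting each shared vertex once the boundary has gcd(17,1) + gcd(10,8) + gcd(7,7) = 1+2+7 = 10.
Pick's theorem gives I = A − B/2 + 1 = 63 − 10/2 + 1 = 59.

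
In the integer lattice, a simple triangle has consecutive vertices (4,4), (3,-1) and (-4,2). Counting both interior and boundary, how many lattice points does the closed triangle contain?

22

By the shoelace formula, twice the signed area is |[4·(-1) − 3·4] + [3·2 − (-4)·(-1)] + [(-4)·4 − 4·2]| = 38, so the area is 19.
The number of boundary lattice points is Σ gcd(|Δx|,|Δy|) = gcd(1,5) + gcd(7,3) + gcd(8,2) = 1+1+2 = 4.
Pick's theorem gives I = A − B/2 + 1 = 19 − 4/2 + 1 = 18, so the closed region contains I + B = 18 + 4 = 22 lattice points.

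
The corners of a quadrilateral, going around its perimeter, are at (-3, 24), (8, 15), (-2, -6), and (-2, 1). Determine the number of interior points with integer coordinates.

By the shoelace formula, twice the signed area is |((-3)·15 − 8·24) + (8·(-6) − (-2)·15) + ((-2)·1 − (-2)·(-6)) + ((-2)·24 − (-3)·1)| = 314, so the area is 157.
The number of boundary lattice points is Σ gcd(|Δx|,|Δy|) = gcd(11,9) + gcd(10,21) + gcd(0,7) + gcd(1,23) = 1+1+7+1 = 10.
By Pick's theorem A = I + B/2 − 1, so I = 157 − 10/2 + 1 = 153.

153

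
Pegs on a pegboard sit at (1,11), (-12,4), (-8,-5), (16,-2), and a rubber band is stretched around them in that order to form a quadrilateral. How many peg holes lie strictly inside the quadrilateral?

Using the shoelace formula, 2A = |[1·4 − (-12)·11] + [(-12)·(-5) − (-8)·4] + [(-8)·(-2) − 16·(-5)] + [16·11 − 1·(-2)]| = 502, so the area is 251.
The number of boundary lattice points is Σ gcd(|Δx|,|Δy|) = gcd(13,7) + gcd(4,9) + gcd(24,3) + gcd(15,13) = 1+1+3+1 = 6.
Pick's theorem gives I = A − B/2 + 1 = 251 − 6/2 + 1 = 249.

249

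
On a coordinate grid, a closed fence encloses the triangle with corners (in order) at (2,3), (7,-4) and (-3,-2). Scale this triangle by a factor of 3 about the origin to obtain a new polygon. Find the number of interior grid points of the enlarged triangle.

By the shoelace formula, twice the signed area is |(2·(-4) − 7·3) + (7·(-2) − (-3)·(-4)) + ((-3)·3 − 2·(-2))| = 60, so the area is 30.
The number of boundary lattice points is Σ gcd(|Δx|,|Δy|) = gcd(5,7) + gcd(10,2) + gcd(5,5) = 1+2+5 = 8.
Scaling by 3 multiplies the area by 3² = 9 (so the new area is 270) and multiplies the boundary lattice-point count by 3, giving 24.
By Pick's theorem, the interior count of the dilated polygon is 270 − 24/2 + 1 = 259.

259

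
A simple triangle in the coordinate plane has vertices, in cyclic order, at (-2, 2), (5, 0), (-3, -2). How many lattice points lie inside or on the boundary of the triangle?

18

By the shoelace formula, twice the signed area is |[(-2)·0 − 5·2] + [5·(-2) − (-3)·0] + [(-3)·2 − (-2)·(-2)]| = 30, so the area is 15.
Summing gcd(|Δx|,|Δy|) over the edges gives the boundary count: gcd(7,2) + gcd(8,2) + gcd(1,4) = 1+2+1 = 4.
Pick's theorem gives I = A − B/2 + 1 = 15 − 4/2 + 1 = 14, so the closed region contains I + B = 14 + 4 = 18 lattice points.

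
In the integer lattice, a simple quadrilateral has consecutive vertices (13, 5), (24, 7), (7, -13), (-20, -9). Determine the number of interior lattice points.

347

Using the shoelace formula, 2A = |(13·7 − 24·5) + (24·(-13) − 7·7) + (7·(-9) − (-20)·(-13)) + ((-20)·5 − 13·(-9))| = 696, so the area is 348.
Along each edge there are gcd(|Δx|,|Δy|)+1 lattice points, so counting each shared vertex once the boundary has gcd(11,2) + gcd(17,20) + gcd(27,4) + gcd(33,14) = 1+1+1+1 = 4.
By Pick's theorem A = I + B/2 − 1, so I = 348 − 4/2 + 1 = 347.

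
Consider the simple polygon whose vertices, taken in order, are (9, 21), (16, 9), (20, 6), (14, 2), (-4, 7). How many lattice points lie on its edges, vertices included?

6

Summing gcd(|Δx|,|Δy|) over the edges gives the boundary count: gcd(7,12) + gcd(4,3) + gcd(6,4) + gcd(18,5) + gcd(13,14) = 1+1+2+1+1 = 6.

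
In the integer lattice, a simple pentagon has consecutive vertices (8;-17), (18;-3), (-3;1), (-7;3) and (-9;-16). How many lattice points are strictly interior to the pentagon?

Using the shoelace formula, 2A = |(8·(-3) − 18·(-17)) + (18·1 − (-3)·(-3)) + ((-3)·3 − (-7)·1) + ((-7)·(-16) − (-9)·3) + ((-9)·(-17) − 8·(-16))| = 709, so the area is 354.5.
The number of boundary lattice points is Σ gcd(|Δx|,|Δy|) = gcd(10,14) + gcd(21,4) + gcd(4,2) + gcd(2,19) + gcd(17,1) = 2+1+2+1+1 = 7.
By Pick's theorem A = I + B/2 − 1, so I = 354.5 − 7/2 + 1 = 352.

352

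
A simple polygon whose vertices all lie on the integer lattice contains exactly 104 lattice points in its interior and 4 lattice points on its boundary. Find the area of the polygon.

105

Pick's theorem states A = I + B/2 − 1, so A = 104 + 4/2 − 1 = 105.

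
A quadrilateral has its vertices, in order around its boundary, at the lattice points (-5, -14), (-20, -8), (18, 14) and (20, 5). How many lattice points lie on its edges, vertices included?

Summing gcd(|Δx|,|Δy|) over the edges gives the boundary count: gcd(15,6) + gcd(38,22) + gcd(2,9) + gcd(25,19) = 3+2+1+1 = 7.

7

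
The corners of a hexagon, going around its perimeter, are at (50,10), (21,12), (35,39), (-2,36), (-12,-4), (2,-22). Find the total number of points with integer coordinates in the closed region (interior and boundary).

Using the shoelace formula, 2A = |[50·12 − 21·10] + [21·39 − 35·12] + [35·36 − (-2)·39] + [(-2)·(-4) − (-12)·36] + [(-12)·(-22) − 2·(-4)] + [2·10 − 50·(-22)]| = 3959, so the area is 3959/2.
Along each edge there are gcd(|Δx|,|Δy|)+1 lattice points, so counting each shared vertex once the boundary has gcd(29,2) + gcd(14,27) + gcd(37,3) + gcd(10,40) + gcd(14,18) + gcd(48,32) = 1+1+1+10+2+16 = 31.
Pick's theorem gives I = A − B/2 + 1 = 3959/2 − 31/2 + 1 = 1965, so the closed region contains I + B = 1965 + 31 = 1996 lattice points.

1996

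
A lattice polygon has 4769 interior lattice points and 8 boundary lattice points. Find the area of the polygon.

4772

Pick's theorem states A = I + B/2 − 1, so A = 4769 + 8/2 − 1 = 4772.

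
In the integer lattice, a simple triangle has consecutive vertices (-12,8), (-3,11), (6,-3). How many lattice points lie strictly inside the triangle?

75

Using the shoelace formula, 2A = |[(-12)·11 − (-3)·8] + [(-3)·(-3) − 6·11] + [6·8 − (-12)·(-3)]| = 153, so the area is 153/2.
Summing gcd(|Δx|,|Δy|) over the edges gives the boundary count: gcd(9,3) + gcd(9,14) + gcd(18,11) = 3+1+1 = 5.
By Pick's theorem A = I + B/2 − 1, so I = 153/2 − 5/2 + 1 = 75.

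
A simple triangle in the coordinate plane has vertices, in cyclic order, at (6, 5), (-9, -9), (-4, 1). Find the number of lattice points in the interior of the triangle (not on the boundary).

37

By the shoelace formula, twice the signed area is |[6·(-9) − (-9)·5] + [(-9)·1 − (-4)·(-9)] + [(-4)·5 − 6·1]| = 80, so the area is 40.
Summing gcd(|Δx|,|Δy|) over the edges gives the boundary count: gcd(15,14) + gcd(5,10) + gcd(10,4) = 1+5+2 = 8.
By Pick's theorem A = I + B/2 − 1, so I = 40 − 8/2 + 1 = 37.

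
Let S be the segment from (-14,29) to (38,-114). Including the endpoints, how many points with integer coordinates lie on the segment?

14

The number of lattice points on a segment between lattice points is gcd(|Δx|,|Δy|) + 1 = gcd(52,143) + 1 = 13 + 1 = 14.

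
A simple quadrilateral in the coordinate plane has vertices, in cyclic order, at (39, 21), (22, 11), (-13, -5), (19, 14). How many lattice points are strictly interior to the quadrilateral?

Using the shoelace formula, 2A = |[39·11 − 22·21] + [22·(-5) − (-13)·11] + [(-13)·14 − 19·(-5)] + [19·21 − 39·14]| = 234, so the area is 117.
The number of boundary lattice points is Σ gcd(|Δx|,|Δy|) = gcd(17,10) + gcd(35,16) + gcd(32,19) + gcd(20,7) = 1+1+1+1 = 4.
By Pick's theorem A = I + B/2 − 1, so I = 117 − 4/2 + 1 = 116.

116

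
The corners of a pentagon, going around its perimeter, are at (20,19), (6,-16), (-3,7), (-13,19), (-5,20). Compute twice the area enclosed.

1066

Using the shoelace formula, 2A = |[20·(-16) − 6·19] + [6·7 − (-3)·(-16)] + [(-3)·19 − (-13)·7] + [(-13)·20 − (-5)·19] + [(-5)·19 − 20·20]| = 1066, so the area is 533.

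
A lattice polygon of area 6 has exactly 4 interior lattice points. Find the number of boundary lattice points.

Pick's theorem gives A = I + B/2 − 1, so B = 2(A − I + 1) = 2(6 − 4 + 1) = 6.

6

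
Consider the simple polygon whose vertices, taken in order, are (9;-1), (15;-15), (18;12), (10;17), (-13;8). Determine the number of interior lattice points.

376

The shoelace formula gives twice the area as |(9·(-15) − 15·(-1)) + (15·12 − 18·(-15)) + (18·17 − 10·12) + (10·8 − (-13)·17) + ((-13)·(-1) − 9·8)| = 758, so the area is 379.
Summing gcd(|Δx|,|Δy|) over the edges gives the boundary count: gcd(6,14) + gcd(3,27) + gcd(8,5) + gcd(23,9) + gcd(22,9) = 2+3+1+1+1 = 8.
By Pick's theorem A = I + B/2 − 1, so I = 379 − 8/2 + 1 = 376.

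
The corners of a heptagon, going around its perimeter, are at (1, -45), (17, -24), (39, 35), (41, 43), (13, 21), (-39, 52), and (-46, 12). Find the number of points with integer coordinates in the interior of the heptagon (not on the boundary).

4143

Using the shoelace formula, 2A = |(1·(-24) − 17·(-45)) + (17·35 − 39·(-24)) + (39·43 − 41·35) + (41·21 − 13·43) + (13·52 − (-39)·21) + ((-39)·12 − (-46)·52) + ((-46)·(-45) − 1·12)| = 8293, so the area is 8293/2.
Summing gcd(|Δx|,|Δy|) over the edges gives the boundary count: gcd(16,21) + gcd(22,59) + gcd(2,8) + gcd(28,22) + gcd(52,31) + gcd(7,40) + gcd(47,57) = 1+1+2+2+1+1+1 = 9.
By Pick's theorem A = I + B/2 − 1, so I = 8293/2 − 9/2 + 1 = 4143.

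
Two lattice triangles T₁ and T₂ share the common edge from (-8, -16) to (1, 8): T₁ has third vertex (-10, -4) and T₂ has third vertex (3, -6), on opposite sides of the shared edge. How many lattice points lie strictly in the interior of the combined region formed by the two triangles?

The union is the simple quadrilateral with vertices (-8, -16), (-10, -4), (1, 8), (3, -6) in order.
Using the shoelace formula, 2A = |[(-8)·(-4) − (-10)·(-16)] + [(-10)·8 − 1·(-4)] + [1·(-6) − 3·8] + [3·(-16) − (-8)·(-6)]| = 330, so the area is 165.
Along each edge there are gcd(|Δx|,|Δy|)+1 lattice points, so counting each shared vertex once the boundary has gcd(2,12) + gcd(11,12) + gcd(2,14) + gcd(11,10) = 2+1+2+1 = 6.
By Pick's theorem I = A − B/2 + 1 = 165 − 6/2 + 1 = 163.

163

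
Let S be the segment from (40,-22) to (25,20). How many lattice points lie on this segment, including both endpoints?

The number of lattice points on a segment between lattice points is gcd(|Δx|,|Δy|) + 1 = gcd(15,42) + 1 = 3 + 1 = 4.

4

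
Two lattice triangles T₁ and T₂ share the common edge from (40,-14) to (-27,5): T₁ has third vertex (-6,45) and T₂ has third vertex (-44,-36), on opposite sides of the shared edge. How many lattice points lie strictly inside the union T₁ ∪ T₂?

The union is the simple quadrilateral with vertices (40,-14), (-6,45), (-27,5), (-44,-36) in order.
By the shoelace formula, twice the signed area is |[40·45 − (-6)·(-14)] + [(-6)·5 − (-27)·45] + [(-27)·(-36) − (-44)·5] + [(-44)·(-14) − 40·(-36)]| = 6149, so the area is 3074.5.
Summing gcd(|Δx|,|Δy|) over the edges gives the boundary count: gcd(46,59) + gcd(21,40) + gcd(17,41) + gcd(84,22) = 1+1+1+2 = 5.
By Pick's theorem I = A − B/2 + 1 = 3074.5 − 5/2 + 1 = 3073.

3073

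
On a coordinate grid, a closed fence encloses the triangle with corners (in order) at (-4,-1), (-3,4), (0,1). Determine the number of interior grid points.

7

The shoelace formula gives twice the area as |[(-4)·4 − (-3)·(-1)] + [(-3)·1 − 0·4] + [0·(-1) − (-4)·1]| = 18, so the area is 9.
Along each edge there are gcd(|Δx|,|Δy|)+1 lattice points, so counting each shared vertex once the boundary has gcd(1,5) + gcd(3,3) + gcd(4,2) = 1+3+2 = 6.
Pick's theorem gives I = A − B/2 + 1 = 9 − 6/2 + 1 = 7.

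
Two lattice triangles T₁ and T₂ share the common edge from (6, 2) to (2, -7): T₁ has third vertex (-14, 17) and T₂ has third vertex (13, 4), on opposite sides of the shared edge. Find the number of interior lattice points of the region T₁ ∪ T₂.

136

The union is the simple quadrilateral with vertices (6, 2), (-14, 17), (2, -7), (13, 4) in order.
By the shoelace formula, twice the signed area is |(6·17 − (-14)·2) + ((-14)·(-7) − 2·17) + (2·4 − 13·(-7)) + (13·2 − 6·4)| = 295, so the area is 147.5.
Along each edge there are gcd(|Δx|,|Δy|)+1 lattice points, so counting each shared vertex once the boundary has gcd(20,15) + gcd(16,24) + gcd(11,11) + gcd(7,2) = 5+8+11+1 = 25.
By Pick's theorem I = A − B/2 + 1 = 147.5 − 25/2 + 1 = 136.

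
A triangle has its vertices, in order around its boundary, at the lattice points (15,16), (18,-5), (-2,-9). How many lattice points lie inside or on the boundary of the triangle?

By the shoelace formula, twice the signed area is |[15·(-5) − 18·16] + [18·(-9) − (-2)·(-5)] + [(-2)·16 − 15·(-9)]| = 432, so the area is 216.
Along each edge there are gcd(|Δx|,|Δy|)+1 lattice points, so counting each shared vertex once the boundary has gcd(3,21) + gcd(20,4) + gcd(17,25) = 3+4+1 = 8.
Pick's theorem gives I = A − B/2 + 1 = 216 − 8/2 + 1 = 213, so the closed region contains I + B = 213 + 8 = 221 lattice points.

221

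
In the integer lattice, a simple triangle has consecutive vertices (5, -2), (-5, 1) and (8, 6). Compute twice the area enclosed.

89

By the shoelace formula, twice the signed area is |(5·1 − (-5)·(-2)) + ((-5)·6 − 8·1) + (8·(-2) − 5·6)| = 89, so the area is 89/2.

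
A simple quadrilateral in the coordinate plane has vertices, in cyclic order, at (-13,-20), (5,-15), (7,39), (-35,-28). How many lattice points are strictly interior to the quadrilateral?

1048

By the shoelace formula, twice the signed area is |[(-13)·(-15) − 5·(-20)] + [5·39 − 7·(-15)] + [7·(-28) − (-35)·39] + [(-35)·(-20) − (-13)·(-28)]| = 2100, so the area is 1050.
Along each edge there are gcd(|Δx|,|Δy|)+1 lattice points, so counting each shared vertex once the boundary has gcd(18,5) + gcd(2,54) + gcd(42,67) + gcd(22,8) = 1+2+1+2 = 6.
Pick's theorem gives I = A − B/2 + 1 = 1050 − 6/2 + 1 = 1048.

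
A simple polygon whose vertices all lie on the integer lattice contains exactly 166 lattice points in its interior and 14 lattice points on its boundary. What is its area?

172

By Pick's theorem, A = I + B/2 − 1 = 166 + 14/2 − 1 = 172.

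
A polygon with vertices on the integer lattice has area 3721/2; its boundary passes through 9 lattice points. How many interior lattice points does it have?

1857

Pick's theorem A = I + B/2 − 1 rearranges to I = A − B/2 + 1 = 3721/2 − 9/2 + 1 = 1857.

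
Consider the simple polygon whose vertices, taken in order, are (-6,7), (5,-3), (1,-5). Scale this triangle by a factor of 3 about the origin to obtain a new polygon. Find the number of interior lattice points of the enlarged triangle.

274

The shoelace formula gives twice the area as |[(-6)·(-3) − 5·7] + [5·(-5) − 1·(-3)] + [1·7 − (-6)·(-5)]| = 62, so the area is 31.
Along each edge there are gcd(|Δx|,|Δy|)+1 lattice points, so counting each shared vertex once the boundary has gcd(11,10) + gcd(4,2) + gcd(7,12) = 1+2+1 = 4.
Scaling by 3 multiplies the area by 3² = 9 (so the new area is 279) and multiplies the boundary lattice-point count by 3, giving 12.
By Pick's theorem, the interior count of the dilated polygon is 279 − 12/2 + 1 = 274.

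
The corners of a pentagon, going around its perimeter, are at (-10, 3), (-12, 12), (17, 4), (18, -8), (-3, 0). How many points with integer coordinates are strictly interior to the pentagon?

287

By the shoelace formula, twice the signed area is |((-10)·12 − (-12)·3) + ((-12)·4 − 17·12) + (17·(-8) − 18·4) + (18·0 − (-3)·(-8)) + ((-3)·3 − (-10)·0)| = 577, so the area is 577/2.
Summing gcd(|Δx|,|Δy|) over the edges gives the boundary count: gcd(2,9) + gcd(29,8) + gcd(1,12) + gcd(21,8) + gcd(7,3) = 1+1+1+1+1 = 5.
By Pick's theorem A = I + B/2 − 1, so I = 577/2 − 5/2 + 1 = 287.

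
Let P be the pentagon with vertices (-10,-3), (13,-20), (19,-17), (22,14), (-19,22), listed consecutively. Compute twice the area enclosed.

2065

The shoelace formula gives twice the area as |((-10)·(-20) − 13·(-3)) + (13·(-17) − 19·(-20)) + (19·14 − 22·(-17)) + (22·22 − (-19)·14) + ((-19)·(-3) − (-10)·22)| = 2065, so the area is 2065/2.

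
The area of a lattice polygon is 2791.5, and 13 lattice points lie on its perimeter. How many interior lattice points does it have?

From Pick's theorem, I = A − B/2 + 1 = 2791.5 − 13/2 + 1 = 2786.

2786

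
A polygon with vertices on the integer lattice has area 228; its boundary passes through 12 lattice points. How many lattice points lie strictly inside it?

223

From Pick's theorem, I = A − B/2 + 1 = 228 − 12/2 + 1 = 223.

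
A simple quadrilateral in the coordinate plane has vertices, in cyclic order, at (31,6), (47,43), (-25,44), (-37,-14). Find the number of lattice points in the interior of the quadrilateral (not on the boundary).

Using the shoelace formula, 2A = |(31·43 − 47·6) + (47·44 − (-25)·43) + ((-25)·(-14) − (-37)·44) + ((-37)·6 − 31·(-14))| = 6384, so the area is 3192.
The number of boundary lattice points is Σ gcd(|Δx|,|Δy|) = gcd(16,37) + gcd(72,1) + gcd(12,58) + gcd(68,20) = 1+1+2+4 = 8.
By Pick's theorem A = I + B/2 − 1, so I = 3192 − 8/2 + 1 = 3189.

3189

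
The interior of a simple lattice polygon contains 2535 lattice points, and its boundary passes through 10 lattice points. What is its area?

2539

Pick's theorem states A = I + B/2 − 1, so A = 2535 + 10/2 − 1 = 2539.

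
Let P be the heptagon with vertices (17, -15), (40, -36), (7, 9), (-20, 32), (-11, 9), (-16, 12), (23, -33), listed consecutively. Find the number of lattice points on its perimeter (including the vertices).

16

Along each edge there are gcd(|Δx|,|Δy|)+1 lattice points, so counting each shared vertex once the boundary has gcd(23,21) + gcd(33,45) + gcd(27,23) + gcd(9,23) + gcd(5,3) + gcd(39,45) + gcd(6,18) = 1+3+1+1+1+3+6 = 16.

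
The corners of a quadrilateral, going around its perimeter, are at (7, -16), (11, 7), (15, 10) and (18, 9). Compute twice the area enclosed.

166

By the shoelace formula, twice the signed area is |[7·7 − 11·(-16)] + [11·10 − 15·7] + [15·9 − 18·10] + [18·(-16) − 7·9]| = 166, so the area is 83.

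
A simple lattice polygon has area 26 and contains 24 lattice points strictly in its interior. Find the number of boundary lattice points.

6

Pick's theorem gives A = I + B/2 − 1, so B = 2(A − I + 1) = 2(26 − 24 + 1) = 6.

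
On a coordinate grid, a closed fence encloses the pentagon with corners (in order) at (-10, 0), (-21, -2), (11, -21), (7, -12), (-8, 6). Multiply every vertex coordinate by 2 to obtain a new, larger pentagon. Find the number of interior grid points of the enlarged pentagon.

By the shoelace formula, twice the signed area is |[(-10)·(-2) − (-21)·0] + [(-21)·(-21) − 11·(-2)] + [11·(-12) − 7·(-21)] + [7·6 − (-8)·(-12)] + [(-8)·0 − (-10)·6]| = 504, so the area is 252.
The number of boundary lattice points is Σ gcd(|Δx|,|Δy|) = gcd(11,2) + gcd(32,19) + gcd(4,9) + gcd(15,18) + gcd(2,6) = 1+1+1+3+2 = 8.
Scaling by 2 multiplies the area by 2² = 4 (so the new area is 1008) and multiplies the boundary lattice-point count by 2, giving 16.
By Pick's theorem, the interior count of the dilated polygon is 1008 − 16/2 + 1 = 1001.

1001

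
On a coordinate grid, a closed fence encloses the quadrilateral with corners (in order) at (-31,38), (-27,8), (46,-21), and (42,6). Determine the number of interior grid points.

1957

Using the shoelace formula, 2A = |[(-31)·8 − (-27)·38] + [(-27)·(-21) − 46·8] + [46·6 − 42·(-21)] + [42·38 − (-31)·6]| = 3917, so the area is 1958.5.
Along each edge there are gcd(|Δx|,|Δy|)+1 lattice points, so counting each shared vertex once the boundary has gcd(4,30) + gcd(73,29) + gcd(4,27) + gcd(73,32) = 2+1+1+1 = 5.
Pick's theorem gives I = A − B/2 + 1 = 1958.5 − 5/2 + 1 = 1957.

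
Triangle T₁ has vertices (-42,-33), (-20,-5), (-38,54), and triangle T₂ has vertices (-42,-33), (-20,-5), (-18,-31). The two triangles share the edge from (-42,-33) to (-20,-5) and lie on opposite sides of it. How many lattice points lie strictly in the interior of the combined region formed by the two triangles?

The union is the simple quadrilateral with vertices (-42,-33), (-38,54), (-20,-5), (-18,-31) in order.
By the shoelace formula, twice the signed area is |((-42)·54 − (-38)·(-33)) + ((-38)·(-5) − (-20)·54) + ((-20)·(-31) − (-18)·(-5)) + ((-18)·(-33) − (-42)·(-31))| = 2430, so the area is 1215.
Along each edge there are gcd(|Δx|,|Δy|)+1 lattice points, so counting each shared vertex once the boundary has gcd(4,87) + gcd(18,59) + gcd(2,26) + gcd(24,2) = 1+1+2+2 = 6.
By Pick's theorem I = A − B/2 + 1 = 1215 − 6/2 + 1 = 1213.

1213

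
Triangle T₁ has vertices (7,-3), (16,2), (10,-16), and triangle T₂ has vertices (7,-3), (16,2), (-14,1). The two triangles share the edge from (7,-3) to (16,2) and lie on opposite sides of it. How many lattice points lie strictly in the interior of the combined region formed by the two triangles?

The union is the simple quadrilateral with vertices (7,-3), (10,-16), (16,2), (-14,1) in order.
Using the shoelace formula, 2A = |[7·(-16) − 10·(-3)] + [10·2 − 16·(-16)] + [16·1 − (-14)·2] + [(-14)·(-3) − 7·1]| = 273, so the area is 136.5.
The number of boundary lattice points is Σ gcd(|Δx|,|Δy|) = gcd(3,13) + gcd(6,18) + gcd(30,1) + gcd(21,4) = 1+6+1+1 = 9.
By Pick's theorem I = A − B/2 + 1 = 136.5 − 9/2 + 1 = 133.

133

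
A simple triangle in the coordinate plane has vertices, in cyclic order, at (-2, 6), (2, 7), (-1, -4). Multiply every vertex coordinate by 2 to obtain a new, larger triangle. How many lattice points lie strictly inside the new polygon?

Using the shoelace formula, 2A = |((-2)·7 − 2·6) + (2·(-4) − (-1)·7) + ((-1)·6 − (-2)·(-4))| = 41, so the area is 41/2.
Along each edge there are gcd(|Δx|,|Δy|)+1 lattice points, so counting each shared vertex once the boundary has gcd(4,1) + gcd(3,11) + gcd(1,10) = 1+1+1 = 3.
Scaling by 2 multiplies the area by 2² = 4 (so the new area is 82) and multiplies the boundary lattice-point count by 2, giving 6.
By Pick's theorem, the interior count of the dilated polygon is 82 − 6/2 + 1 = 80.

80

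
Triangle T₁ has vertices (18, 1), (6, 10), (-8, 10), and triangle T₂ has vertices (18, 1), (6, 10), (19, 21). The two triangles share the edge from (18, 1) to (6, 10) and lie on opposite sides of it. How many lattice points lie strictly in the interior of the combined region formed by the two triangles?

The union is the simple quadrilateral with vertices (18, 1), (-8, 10), (6, 10), (19, 21) in order.
Using the shoelace formula, 2A = |(18·10 − (-8)·1) + ((-8)·10 − 6·10) + (6·21 − 19·10) + (19·1 − 18·21)| = 375, so the area is 375/2.
The number of boundary lattice points is Σ gcd(|Δx|,|Δy|) = gcd(26,9) + gcd(14,0) + gcd(13,11) + gcd(1,20) = 1+14+1+1 = 17.
By Pick's theorem I = A − B/2 + 1 = 375/2 − 17/2 + 1 = 180.

180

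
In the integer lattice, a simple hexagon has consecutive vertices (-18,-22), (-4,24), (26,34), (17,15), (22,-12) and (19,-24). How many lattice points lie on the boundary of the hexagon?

18

Along each edge there are gcd(|Δx|,|Δy|)+1 lattice points, so counting each shared vertex once the boundary has gcd(14,46) + gcd(30,10) + gcd(9,19) + gcd(5,27) + gcd(3,12) + gcd(37,2) = 2+10+1+1+3+1 = 18.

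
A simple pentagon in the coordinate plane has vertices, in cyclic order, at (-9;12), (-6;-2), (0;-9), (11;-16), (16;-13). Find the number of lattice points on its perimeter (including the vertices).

Along each edge there are gcd(|Δx|,|Δy|)+1 lattice points, so counting each shared vertex once the boundary has gcd(3,14) + gcd(6,7) + gcd(11,7) + gcd(5,3) + gcd(25,25) = 1+1+1+1+25 = 29.

29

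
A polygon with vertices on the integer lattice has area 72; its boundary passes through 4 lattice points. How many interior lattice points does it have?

71

From Pick's theorem, I = A − B/2 + 1 = 72 − 4/2 + 1 = 71.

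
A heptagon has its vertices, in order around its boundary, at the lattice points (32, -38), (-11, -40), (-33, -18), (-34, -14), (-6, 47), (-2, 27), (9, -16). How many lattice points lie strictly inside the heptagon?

The shoelace formula gives twice the area as |[32·(-40) − (-11)·(-38)] + [(-11)·(-18) − (-33)·(-40)] + [(-33)·(-14) − (-34)·(-18)] + [(-34)·47 − (-6)·(-14)] + [(-6)·27 − (-2)·47] + [(-2)·(-16) − 9·27] + [9·(-38) − 32·(-16)]| = 4761, so the area is 4761/2.
The number of boundary lattice points is Σ gcd(|Δx|,|Δy|) = gcd(43,2) + gcd(22,22) + gcd(1,4) + gcd(28,61) + gcd(4,20) + gcd(11,43) + gcd(23,22) = 1+22+1+1+4+1+1 = 31.
Pick's theorem gives I = A − B/2 + 1 = 4761/2 − 31/2 + 1 = 2366.

2366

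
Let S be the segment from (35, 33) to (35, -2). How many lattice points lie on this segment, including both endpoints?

The number of lattice points on a segment between lattice points is gcd(|Δx|,|Δy|) + 1 = gcd(0,35) + 1 = 35 + 1 = 36.

36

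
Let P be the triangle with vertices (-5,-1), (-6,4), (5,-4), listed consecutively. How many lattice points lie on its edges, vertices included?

3

Along each edge there are gcd(|Δx|,|Δy|)+1 lattice points, so counting each shared vertex once the boundary has gcd(1,5) + gcd(11,8) + gcd(10,3) = 1+1+1 = 3.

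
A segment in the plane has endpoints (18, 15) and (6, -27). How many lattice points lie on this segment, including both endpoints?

7

The number of lattice points on a segment between lattice points is gcd(|Δx|,|Δy|) + 1 = gcd(12,42) + 1 = 6 + 1 = 7.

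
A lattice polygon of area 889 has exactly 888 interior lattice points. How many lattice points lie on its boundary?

4

Pick's theorem gives A = I + B/2 − 1, so B = 2(A − I + 1) = 2(889 − 888 + 1) = 4.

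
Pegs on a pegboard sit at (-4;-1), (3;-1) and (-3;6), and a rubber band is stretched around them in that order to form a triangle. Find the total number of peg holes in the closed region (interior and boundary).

30

Using the shoelace formula, 2A = |[(-4)·(-1) − 3·(-1)] + [3·6 − (-3)·(-1)] + [(-3)·(-1) − (-4)·6]| = 49, so the area is 24.5.
Along each edge there are gcd(|Δx|,|Δy|)+1 lattice points, so counting each shared vertex once the boundary has gcd(7,0) + gcd(6,7) + gcd(1,7) = 7+1+1 = 9.
Pick's theorem gives I = A − B/2 + 1 = 24.5 − 9/2 + 1 = 21, so the closed region contains I + B = 21 + 9 = 30 lattice points.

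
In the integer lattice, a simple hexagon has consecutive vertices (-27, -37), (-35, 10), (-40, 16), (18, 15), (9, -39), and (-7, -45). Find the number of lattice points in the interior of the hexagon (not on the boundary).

By the shoelace formula, twice the signed area is |[(-27)·10 − (-35)·(-37)] + [(-35)·16 − (-40)·10] + [(-40)·15 − 18·16] + [18·(-39) − 9·15] + [9·(-45) − (-7)·(-39)] + [(-7)·(-37) − (-27)·(-45)]| = 5084, so the area is 2542.
Summing gcd(|Δx|,|Δy|) over the edges gives the boundary count: gcd(8,47) + gcd(5,6) + gcd(58,1) + gcd(9,54) + gcd(16,6) + gcd(20,8) = 1+1+1+9+2+4 = 18.
Pick's theorem gives I = A − B/2 + 1 = 2542 − 18/2 + 1 = 2534.

2534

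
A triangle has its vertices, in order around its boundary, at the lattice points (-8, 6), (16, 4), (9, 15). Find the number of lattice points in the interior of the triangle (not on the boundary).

The shoelace formula gives twice the area as |((-8)·4 − 16·6) + (16·15 − 9·4) + (9·6 − (-8)·15)| = 250, so the area is 125.
The number of boundary lattice points is Σ gcd(|Δx|,|Δy|) = gcd(24,2) + gcd(7,11) + gcd(17,9) = 2+1+1 = 4.
By Pick's theorem A = I + B/2 − 1, so I = 125 − 4/2 + 1 = 124.

124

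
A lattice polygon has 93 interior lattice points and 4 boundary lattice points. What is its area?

94

By Pick's theorem, A = I + B/2 − 1 = 93 + 4/2 − 1 = 94.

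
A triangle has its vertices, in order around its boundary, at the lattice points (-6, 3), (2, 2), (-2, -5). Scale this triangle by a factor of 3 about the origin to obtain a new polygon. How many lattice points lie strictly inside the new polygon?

262

The shoelace formula gives twice the area as |[(-6)·2 − 2·3] + [2·(-5) − (-2)·2] + [(-2)·3 − (-6)·(-5)]| = 60, so the area is 30.
The number of boundary lattice points is Σ gcd(|Δx|,|Δy|) = gcd(8,1) + gcd(4,7) + gcd(4,8) = 1+1+4 = 6.
Scaling by 3 multiplies the area by 3² = 9 (so the new area is 270) and multiplies the boundary lattice-point count by 3, giving 18.
By Pick's theorem, the interior count of the dilated polygon is 270 − 18/2 + 1 = 262.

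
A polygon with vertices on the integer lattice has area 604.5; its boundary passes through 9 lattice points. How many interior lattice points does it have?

601

From Pick's theorem, I = A − B/2 + 1 = 604.5 − 9/2 + 1 = 601.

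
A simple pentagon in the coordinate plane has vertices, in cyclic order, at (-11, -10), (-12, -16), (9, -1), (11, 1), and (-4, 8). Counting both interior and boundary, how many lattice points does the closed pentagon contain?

Using the shoelace formula, 2A = |[(-11)·(-16) − (-12)·(-10)] + [(-12)·(-1) − 9·(-16)] + [9·1 − 11·(-1)] + [11·8 − (-4)·1] + [(-4)·(-10) − (-11)·8]| = 452, so the area is 226.
Along each edge there are gcd(|Δx|,|Δy|)+1 lattice points, so counting each shared vertex once the boundary has gcd(1,6) + gcd(21,15) + gcd(2,2) + gcd(15,7) + gcd(7,18) = 1+3+2+1+1 = 8.
Pick's theorem gives I = A − B/2 + 1 = 226 − 8/2 + 1 = 223, so the closed region contains I + B = 223 + 8 = 231 lattice points.

231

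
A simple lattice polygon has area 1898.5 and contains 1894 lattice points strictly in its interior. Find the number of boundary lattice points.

11

Pick's theorem gives A = I + B/2 − 1, so B = 2(A − I + 1) = 2(1898.5 − 1894 + 1) = 11.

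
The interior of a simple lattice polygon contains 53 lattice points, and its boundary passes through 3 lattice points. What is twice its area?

107

Pick's theorem states A = I + B/2 − 1, so A = 53 + 3/2 − 1 = 107/2.
Hence 2A = 107.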